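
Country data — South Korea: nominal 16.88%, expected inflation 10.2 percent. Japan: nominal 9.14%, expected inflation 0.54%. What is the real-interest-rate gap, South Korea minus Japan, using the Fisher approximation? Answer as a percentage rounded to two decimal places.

-1.92%

South Korea: 16.88% − 10.2% = 6.680%
Japan: 9.14% − 0.54% = 8.600%
Differential = -1.920% → -1.92%.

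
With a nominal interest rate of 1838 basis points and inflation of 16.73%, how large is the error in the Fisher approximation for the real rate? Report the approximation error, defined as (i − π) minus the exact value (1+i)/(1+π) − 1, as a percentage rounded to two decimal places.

0.24%

Approximate: r ≈ 18.380% − 16.730% = 1.6500%
Exact: (1 + 0.1838)/(1 + 0.1673) − 1 = 1.4135%
Error = 1.6500% − 1.4135% = 0.2365% → 0.24%.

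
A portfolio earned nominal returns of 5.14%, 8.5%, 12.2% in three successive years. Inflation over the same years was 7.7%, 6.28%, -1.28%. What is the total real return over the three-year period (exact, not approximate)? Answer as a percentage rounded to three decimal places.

13.271%

Nominal growth factor = 1.0514 × 1.0850 × 1.1220 = 1.279943
Price-level growth factor = 1.0770 × 1.0628 × 0.9872 = 1.129984
Real growth factor = 1.279943 / 1.129984 = 1.132709
Total real return = 1.132709 − 1 → 13.271%.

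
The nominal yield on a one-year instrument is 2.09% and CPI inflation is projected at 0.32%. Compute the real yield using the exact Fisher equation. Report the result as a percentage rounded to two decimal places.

1 + r = 1.02090 / 1.00320 = 1.017644
r = 1.017644 − 1 = 1.7644%, i.e. 1.76%.

1.76%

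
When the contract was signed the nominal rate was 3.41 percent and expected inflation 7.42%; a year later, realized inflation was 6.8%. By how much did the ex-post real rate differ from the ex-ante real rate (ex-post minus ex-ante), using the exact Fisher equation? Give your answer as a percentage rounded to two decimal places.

0.56%

Ex-ante: (1 + 0.0341)/(1 + 0.0742) − 1 = -3.7330%
Ex-post: (1 + 0.0341)/(1 + 0.0680) − 1 = -3.1742%
Difference (ex-post − ex-ante) = 0.5589% → 0.56%.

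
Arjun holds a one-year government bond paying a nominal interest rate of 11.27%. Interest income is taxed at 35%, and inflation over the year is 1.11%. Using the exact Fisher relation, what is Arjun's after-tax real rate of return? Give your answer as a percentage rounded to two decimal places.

After-tax nominal return = 11.27% × (1 − 0.35) = 7.3255%.
1 + r = 1.073255 / 1.01110 = 1.061473
After-tax real rate = 1.061473 − 1 → 6.15%.

6.15%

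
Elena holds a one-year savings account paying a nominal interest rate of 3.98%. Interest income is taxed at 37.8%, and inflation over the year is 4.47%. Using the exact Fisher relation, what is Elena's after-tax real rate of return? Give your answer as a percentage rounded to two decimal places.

-1.91%

After-tax nominal return = 3.98% × (1 − 0.378) = 2.47556%.
1 + r = 1.0247556 / 1.04470 = 0.980909
After-tax real rate = 0.980909 − 1 → -1.91%.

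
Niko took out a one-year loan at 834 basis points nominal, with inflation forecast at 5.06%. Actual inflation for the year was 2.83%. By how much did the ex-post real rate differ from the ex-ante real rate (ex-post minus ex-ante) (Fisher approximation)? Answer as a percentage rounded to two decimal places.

2.23%

Ex-ante: 8.34% − 5.06% = 3.280%
Ex-post: 8.34% − 2.83% = 5.510%
Difference (ex-post − ex-ante) = 2.2300% → 2.23%.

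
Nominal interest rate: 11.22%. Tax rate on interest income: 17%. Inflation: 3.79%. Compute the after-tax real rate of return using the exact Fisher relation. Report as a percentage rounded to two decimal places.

5.32%

After-tax nominal return = 11.22% × (1 − 0.17) = 9.3126%.
1 + r = 1.093126 / 1.03790 = 1.053209
After-tax real rate = 1.053209 − 1 → 5.32%.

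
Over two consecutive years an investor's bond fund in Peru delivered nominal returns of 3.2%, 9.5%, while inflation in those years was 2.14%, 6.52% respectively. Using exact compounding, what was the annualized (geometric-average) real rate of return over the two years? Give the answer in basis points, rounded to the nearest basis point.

191 basis points

Compound the nominal returns: 1.0320 × 1.0950 = 1.13004000.
Compound inflation: 1.0214 × 1.0652 = 1.08799528.
Deflate: 1.13004000 / 1.08799528 = 1.03864421.
Annualized real rate = 1.03864421^(1/2) − 1 = 1.9139% → 191 basis points.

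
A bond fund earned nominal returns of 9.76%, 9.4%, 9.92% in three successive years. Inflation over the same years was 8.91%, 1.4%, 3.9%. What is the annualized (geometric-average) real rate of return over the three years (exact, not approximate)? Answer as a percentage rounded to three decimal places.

Nominal growth factor = 1.0976 × 1.0940 × 1.0992 = 1.319891220
Price-level growth factor = 1.0891 × 1.0140 × 1.0390 = 1.147416949
Real growth factor = 1.319891220 / 1.147416949 = 1.150315256
Annualized real rate = 1.150315256^(1/3) − 1 = 4.77853% → 4.779%.

4.779%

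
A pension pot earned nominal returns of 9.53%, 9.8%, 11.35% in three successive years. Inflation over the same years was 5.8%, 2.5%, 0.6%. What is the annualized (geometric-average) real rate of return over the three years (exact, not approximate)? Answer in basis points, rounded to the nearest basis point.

Compound the nominal returns: 1.0953 × 1.0980 × 1.1135 = 1.33913897.
Compound inflation: 1.0580 × 1.0250 × 1.0060 = 1.09095670.
Deflate: 1.33913897 / 1.09095670 = 1.22749049.
Annualized real rate = 1.22749049^(1/3) − 1 = 7.0712% → 707 basis points.

707 basis points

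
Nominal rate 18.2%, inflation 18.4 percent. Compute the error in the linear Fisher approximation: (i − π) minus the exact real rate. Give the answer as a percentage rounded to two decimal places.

-0.03%

Approximate: r ≈ 18.200% − 18.400% = -0.2000%
Exact: (1 + 0.1820)/(1 + 0.1840) − 1 = -0.1689%
Error = -0.2000% − (-0.1689%) = -0.0311% → -0.03%.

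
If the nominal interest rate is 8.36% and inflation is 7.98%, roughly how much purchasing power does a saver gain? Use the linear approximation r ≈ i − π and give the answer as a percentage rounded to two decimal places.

0.38%

r ≈ i − π = 8.36% − 7.98% = 0.38%.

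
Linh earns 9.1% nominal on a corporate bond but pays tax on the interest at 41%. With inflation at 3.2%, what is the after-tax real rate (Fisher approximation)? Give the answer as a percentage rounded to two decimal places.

2.17%

After-tax nominal return = 9.1% × (1 − 0.41) = 5.3690%.
r ≈ 5.3690% − 3.2% → 2.17%.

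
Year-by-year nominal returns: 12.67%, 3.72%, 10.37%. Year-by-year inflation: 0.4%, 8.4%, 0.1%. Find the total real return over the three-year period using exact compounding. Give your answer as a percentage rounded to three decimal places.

Nominal growth factor = 1.1267 × 1.0372 × 1.1037 = 1.289798
Price-level growth factor = 1.0040 × 1.0840 × 1.0010 = 1.089424
Real growth factor = 1.289798 / 1.089424 = 1.183927
Total real return = 1.183927 − 1 → 18.393%.

18.393%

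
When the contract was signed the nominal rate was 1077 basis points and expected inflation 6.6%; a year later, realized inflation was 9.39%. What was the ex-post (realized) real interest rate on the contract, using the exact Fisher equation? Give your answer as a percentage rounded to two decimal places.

Ex-post: (1 + 0.1077)/(1 + 0.0939) − 1 = 1.2615%
So the realized real rate is 1.26%.

1.26%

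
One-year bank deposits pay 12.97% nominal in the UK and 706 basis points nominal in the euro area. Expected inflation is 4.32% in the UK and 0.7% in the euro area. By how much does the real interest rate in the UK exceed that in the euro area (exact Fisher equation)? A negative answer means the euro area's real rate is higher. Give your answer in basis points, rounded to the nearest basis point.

198 basis points

The UK: (1 + 0.1297)/(1 + 0.0432) − 1 = 8.2918%
The euro area: (1 + 0.0706)/(1 + 0.0070) − 1 = 6.3158%
Differential = 8.2918% − 6.3158% = 1.9760% → 198 basis points.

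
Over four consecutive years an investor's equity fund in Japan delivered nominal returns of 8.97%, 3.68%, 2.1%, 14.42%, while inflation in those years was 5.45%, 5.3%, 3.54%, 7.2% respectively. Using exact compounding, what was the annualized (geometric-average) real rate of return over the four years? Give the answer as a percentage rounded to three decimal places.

Nominal growth factor = 1.0897 × 1.0368 × 1.0210 × 1.1442 = 1.31986534
Price-level growth factor = 1.0545 × 1.0530 × 1.0354 × 1.0720 = 1.23247438
Real growth factor = 1.31986534 / 1.23247438 = 1.07090692
Annualized real rate = 1.07090692^(1/4) − 1 = 1.7274% → 1.727%.

1.727%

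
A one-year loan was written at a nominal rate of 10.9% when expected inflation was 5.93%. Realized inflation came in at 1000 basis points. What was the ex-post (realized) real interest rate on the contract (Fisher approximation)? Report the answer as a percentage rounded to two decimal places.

0.90%

Ex-post: 10.9% − 10% = 0.900%
So the realized real rate is 0.90%.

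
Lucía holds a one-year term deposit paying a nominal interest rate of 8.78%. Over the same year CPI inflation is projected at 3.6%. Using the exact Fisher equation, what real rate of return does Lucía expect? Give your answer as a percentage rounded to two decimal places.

1 + r = 1.08780 / 1.03600 = 1.050000
r = 1.050000 − 1 = 5.0000%, i.e. 5.00%.

5.00%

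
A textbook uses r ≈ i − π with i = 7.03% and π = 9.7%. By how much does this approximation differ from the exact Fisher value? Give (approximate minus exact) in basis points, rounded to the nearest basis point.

Approximate: r ≈ 7.030% − 9.700% = -2.6700%
Exact: (1 + 0.0703)/(1 + 0.0970) − 1 = -2.4339%
Error = -2.6700% − (-2.4339%) = -0.2361% → -24 basis points.

-24 basis points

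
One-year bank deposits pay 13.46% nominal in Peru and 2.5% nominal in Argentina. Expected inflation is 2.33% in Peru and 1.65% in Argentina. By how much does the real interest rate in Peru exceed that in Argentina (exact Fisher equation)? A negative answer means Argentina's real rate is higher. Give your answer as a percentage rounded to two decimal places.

Peru: (1 + 0.1346)/(1 + 0.0233) − 1 = 10.8766%
Argentina: (1 + 0.0250)/(1 + 0.0165) − 1 = 0.8362%
Differential = 10.8766% − 0.8362% = 10.0404% → 10.04%.

10.04%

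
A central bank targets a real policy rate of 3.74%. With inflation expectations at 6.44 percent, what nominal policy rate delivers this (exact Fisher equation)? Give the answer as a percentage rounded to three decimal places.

10.421%

(1 + i) = (1 + r)(1 + π) = 1.03740 × 1.06440 = 1.10420856
i = 1.10420856 − 1, so the required nominal rate is 10.421%.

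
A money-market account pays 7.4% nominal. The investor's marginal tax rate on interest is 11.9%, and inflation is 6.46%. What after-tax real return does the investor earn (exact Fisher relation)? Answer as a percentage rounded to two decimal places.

After-tax nominal return = 7.4% × (1 − 0.119) = 6.5194%.
1 + r = 1.065194 / 1.06460 = 1.000558
After-tax real rate = 1.000558 − 1 → 0.06%.

0.06%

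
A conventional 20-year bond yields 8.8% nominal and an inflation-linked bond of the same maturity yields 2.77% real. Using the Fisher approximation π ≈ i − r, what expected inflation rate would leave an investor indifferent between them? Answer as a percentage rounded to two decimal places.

6.03%

π ≈ i − r = 8.8% − 2.77% → 6.03%.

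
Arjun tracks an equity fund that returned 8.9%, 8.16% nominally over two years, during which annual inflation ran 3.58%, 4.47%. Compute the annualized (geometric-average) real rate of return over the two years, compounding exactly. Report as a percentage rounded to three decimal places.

Nominal growth factor = 1.0890 × 1.0816 = 1.17786240
Price-level growth factor = 1.0358 × 1.0447 = 1.08210026
Real growth factor = 1.17786240 / 1.08210026 = 1.08849655
Annualized real rate = 1.08849655^(1/2) − 1 = 4.3310% → 4.331%.

4.331%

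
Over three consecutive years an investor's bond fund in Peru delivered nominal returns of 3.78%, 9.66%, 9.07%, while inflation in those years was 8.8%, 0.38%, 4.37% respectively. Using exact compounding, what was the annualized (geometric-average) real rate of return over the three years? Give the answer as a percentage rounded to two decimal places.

2.88%

Nominal growth factor = 1.0378 × 1.0966 × 1.0907 = 1.24127275
Price-level growth factor = 1.0880 × 1.0038 × 1.0437 = 1.13986067
Real growth factor = 1.24127275 / 1.13986067 = 1.08896883
Annualized real rate = 1.08896883^(1/3) − 1 = 2.8818% → 2.88%.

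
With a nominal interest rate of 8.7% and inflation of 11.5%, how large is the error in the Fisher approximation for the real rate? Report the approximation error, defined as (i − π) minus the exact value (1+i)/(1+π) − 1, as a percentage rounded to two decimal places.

-0.29%

Approximate: r ≈ 8.700% − 11.500% = -2.8000%
Exact: (1 + 0.0870)/(1 + 0.1150) − 1 = -2.5112%
Error = -2.8000% − (-2.5112%) = -0.2888% → -0.29%.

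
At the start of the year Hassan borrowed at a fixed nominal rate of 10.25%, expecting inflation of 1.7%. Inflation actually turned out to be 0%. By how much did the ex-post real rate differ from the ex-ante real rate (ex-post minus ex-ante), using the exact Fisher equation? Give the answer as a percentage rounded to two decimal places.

Ex-ante: (1 + 0.1025)/(1 + 0.0170) − 1 = 8.4071%
Ex-post: (1 + 0.1025)/(1 + 0.0000) − 1 = 10.2500%
Difference (ex-post − ex-ante) = 1.8429% → 1.84%.

1.84%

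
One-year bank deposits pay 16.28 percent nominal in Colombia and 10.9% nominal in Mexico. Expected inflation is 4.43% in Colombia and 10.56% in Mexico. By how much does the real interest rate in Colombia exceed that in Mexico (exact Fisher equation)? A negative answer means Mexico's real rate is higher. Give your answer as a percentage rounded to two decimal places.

11.04%

Colombia: (1 + 0.1628)/(1 + 0.0443) − 1 = 11.3473%
Mexico: (1 + 0.1090)/(1 + 0.1056) − 1 = 0.3075%
Differential = 11.3473% − 0.3075% = 11.0398% → 11.04%.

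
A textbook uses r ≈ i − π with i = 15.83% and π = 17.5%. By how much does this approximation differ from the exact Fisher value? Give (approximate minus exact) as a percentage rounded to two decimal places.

-0.25%

Approximate: r ≈ 15.830% − 17.500% = -1.6700%
Exact: (1 + 0.1583)/(1 + 0.1750) − 1 = -1.4213%
Error = -1.6700% − (-1.4213%) = -0.2487% → -0.25%.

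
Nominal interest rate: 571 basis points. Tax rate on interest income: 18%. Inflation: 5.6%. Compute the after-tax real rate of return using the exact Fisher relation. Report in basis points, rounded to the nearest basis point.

-87 basis points

After-tax nominal return = 5.71% × (1 − 0.18) = 4.6822%.
1 + r = 1.046822 / 1.05600 = 0.991309
After-tax real rate = 0.991309 − 1 → -87 basis points.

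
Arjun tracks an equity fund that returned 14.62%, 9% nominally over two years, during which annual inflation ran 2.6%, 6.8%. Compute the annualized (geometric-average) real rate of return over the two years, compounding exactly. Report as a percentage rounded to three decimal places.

Nominal growth factor = 1.1462 × 1.0900 = 1.24935800
Price-level growth factor = 1.0260 × 1.0680 = 1.09576800
Real growth factor = 1.24935800 / 1.09576800 = 1.14016653
Annualized real rate = 1.14016653^(1/2) − 1 = 6.7786% → 6.779%.

6.779%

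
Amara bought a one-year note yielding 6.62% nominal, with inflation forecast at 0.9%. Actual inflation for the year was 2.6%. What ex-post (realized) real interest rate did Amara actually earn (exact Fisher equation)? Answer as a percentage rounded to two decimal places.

3.92%

Ex-post: (1 + 0.0662)/(1 + 0.0260) − 1 = 3.9181%
So the realized real rate is 3.92%.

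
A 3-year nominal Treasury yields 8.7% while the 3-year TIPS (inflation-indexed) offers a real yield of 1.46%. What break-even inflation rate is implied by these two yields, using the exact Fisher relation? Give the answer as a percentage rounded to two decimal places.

7.14%

(1 + π) = (1 + i)/(1 + r) = 1.08700 / 1.01460 = 1.071358
Break-even inflation = 1.071358 − 1 → 7.14%.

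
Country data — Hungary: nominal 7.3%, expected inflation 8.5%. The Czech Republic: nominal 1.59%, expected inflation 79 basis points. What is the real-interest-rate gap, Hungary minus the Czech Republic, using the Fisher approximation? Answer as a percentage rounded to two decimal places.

-2.00%

Hungary: 7.3% − 8.5% = -1.200%
The Czech Republic: 1.59% − 0.79% = 0.800%
Differential = -2.000% → -2.00%.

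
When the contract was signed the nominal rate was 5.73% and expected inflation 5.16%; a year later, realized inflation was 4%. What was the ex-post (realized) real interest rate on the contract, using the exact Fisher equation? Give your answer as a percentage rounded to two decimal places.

Ex-post: (1 + 0.0573)/(1 + 0.0400) − 1 = 1.6635%
So the realized real rate is 1.66%.

1.66%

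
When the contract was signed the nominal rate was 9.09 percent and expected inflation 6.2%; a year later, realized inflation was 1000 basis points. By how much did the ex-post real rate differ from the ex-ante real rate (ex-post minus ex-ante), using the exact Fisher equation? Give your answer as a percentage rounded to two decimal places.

Ex-ante: (1 + 0.0909)/(1 + 0.0620) − 1 = 2.7213%
Ex-post: (1 + 0.0909)/(1 + 0.1000) − 1 = -0.8273%
Difference (ex-post − ex-ante) = -3.5486% → -3.55%.

-3.55%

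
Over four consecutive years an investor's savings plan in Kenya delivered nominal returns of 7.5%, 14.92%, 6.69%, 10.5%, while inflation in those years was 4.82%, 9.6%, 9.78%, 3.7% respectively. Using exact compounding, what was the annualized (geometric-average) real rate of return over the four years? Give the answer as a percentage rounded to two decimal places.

2.73%

Compound the nominal returns: 1.0750 × 1.1492 × 1.0669 × 1.1050 = 1.45643154.
Compound inflation: 1.0482 × 1.0960 × 1.0978 × 1.0370 = 1.30784625.
Deflate: 1.45643154 / 1.30784625 = 1.11361067.
Annualized real rate = 1.11361067^(1/4) − 1 = 2.7267% → 2.73%.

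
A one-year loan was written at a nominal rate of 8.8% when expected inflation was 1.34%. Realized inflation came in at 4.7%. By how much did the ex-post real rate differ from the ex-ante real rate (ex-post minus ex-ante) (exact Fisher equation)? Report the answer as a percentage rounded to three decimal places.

Ex-ante: (1 + 0.0880)/(1 + 0.0134) − 1 = 7.3614%
Ex-post: (1 + 0.0880)/(1 + 0.0470) − 1 = 3.9160%
Difference (ex-post − ex-ante) = -3.4454% → -3.445%.

-3.445%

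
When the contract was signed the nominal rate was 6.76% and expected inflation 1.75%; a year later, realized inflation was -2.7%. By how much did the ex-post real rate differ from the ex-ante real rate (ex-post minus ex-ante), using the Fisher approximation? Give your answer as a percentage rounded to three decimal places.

Ex-ante: 6.76% − 1.75% = 5.010%
Ex-post: 6.76% − (-2.7%) = 9.460%
Difference (ex-post − ex-ante) = 4.4500% → 4.450%.

4.450%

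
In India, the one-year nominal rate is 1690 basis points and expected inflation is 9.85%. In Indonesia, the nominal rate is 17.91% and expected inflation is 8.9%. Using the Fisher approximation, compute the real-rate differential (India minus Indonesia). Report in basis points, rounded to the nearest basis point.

-196 basis points

India: 16.9% − 9.85% = 7.050%
Indonesia: 17.91% − 8.9% = 9.010%
Differential = -1.960% → -196 basis points.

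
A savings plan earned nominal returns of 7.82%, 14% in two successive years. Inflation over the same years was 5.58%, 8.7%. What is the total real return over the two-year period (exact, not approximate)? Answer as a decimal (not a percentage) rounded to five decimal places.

0.07101

Compound the nominal returns: 1.0782 × 1.1400 = 1.229148.
Compound inflation: 1.0558 × 1.0870 = 1.147655.
Deflate: 1.229148 / 1.147655 = 1.071009.
Total real return = 1.071009 − 1 → 0.07101.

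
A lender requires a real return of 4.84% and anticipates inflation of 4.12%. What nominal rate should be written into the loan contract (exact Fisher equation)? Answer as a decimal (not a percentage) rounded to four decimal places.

(1 + i) = (1 + r)(1 + π) = 1.04840 × 1.04120 = 1.09159408
i = 1.09159408 − 1, so the required nominal rate is 0.0916.

0.0916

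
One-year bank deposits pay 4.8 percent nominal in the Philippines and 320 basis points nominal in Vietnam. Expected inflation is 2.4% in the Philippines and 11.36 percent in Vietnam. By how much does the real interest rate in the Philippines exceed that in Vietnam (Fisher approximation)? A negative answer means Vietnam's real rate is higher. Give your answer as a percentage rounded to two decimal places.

10.56%

The Philippines: 4.8% − 2.4% = 2.400%
Vietnam: 3.2% − 11.36% = -8.160%
Differential = 10.560% → 10.56%.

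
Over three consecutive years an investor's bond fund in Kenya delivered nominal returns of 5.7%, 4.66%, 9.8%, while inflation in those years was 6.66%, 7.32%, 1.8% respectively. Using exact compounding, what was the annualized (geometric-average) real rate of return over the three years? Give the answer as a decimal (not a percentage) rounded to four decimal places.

Compound the nominal returns: 1.0570 × 1.0466 × 1.0980 = 1.21466931.
Compound inflation: 1.0666 × 1.0732 × 1.0180 = 1.16527927.
Deflate: 1.21466931 / 1.16527927 = 1.04238472.
Annualized real rate = 1.04238472^(1/3) − 1 = 1.3933% → 0.0139.

0.0139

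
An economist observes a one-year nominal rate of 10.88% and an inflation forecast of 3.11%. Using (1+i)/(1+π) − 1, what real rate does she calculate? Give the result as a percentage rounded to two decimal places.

7.54%

1 + r = 1.10880 / 1.03110 = 1.075356
r = 1.075356 − 1 = 7.5356%, i.e. 7.54%.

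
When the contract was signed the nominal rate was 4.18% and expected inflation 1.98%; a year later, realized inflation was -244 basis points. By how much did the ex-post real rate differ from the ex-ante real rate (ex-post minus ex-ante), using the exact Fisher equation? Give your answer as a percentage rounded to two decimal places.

4.63%

Ex-ante: (1 + 0.0418)/(1 + 0.0198) − 1 = 2.1573%
Ex-post: (1 + 0.0418)/(1 − 0.0244) − 1 = 6.7856%
Difference (ex-post − ex-ante) = 4.6283% → 4.63%.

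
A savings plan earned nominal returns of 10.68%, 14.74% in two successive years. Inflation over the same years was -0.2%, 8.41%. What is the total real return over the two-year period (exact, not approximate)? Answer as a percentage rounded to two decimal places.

Nominal growth factor = 1.1068 × 1.1474 = 1.269942
Price-level growth factor = 0.9980 × 1.0841 = 1.081932
Real growth factor = 1.269942 / 1.081932 = 1.173773
Total real return = 1.173773 − 1 → 17.38%.

17.38%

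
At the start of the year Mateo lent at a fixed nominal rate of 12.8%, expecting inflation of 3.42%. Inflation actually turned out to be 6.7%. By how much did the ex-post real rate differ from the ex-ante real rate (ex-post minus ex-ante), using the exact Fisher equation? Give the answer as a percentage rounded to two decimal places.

-3.35%

Ex-ante: (1 + 0.1280)/(1 + 0.0342) − 1 = 9.0698%
Ex-post: (1 + 0.1280)/(1 + 0.0670) − 1 = 5.7170%
Difference (ex-post − ex-ante) = -3.3528% → -3.35%.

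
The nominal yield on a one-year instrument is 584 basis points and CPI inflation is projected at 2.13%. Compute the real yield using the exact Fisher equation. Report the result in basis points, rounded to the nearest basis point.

By the Fisher equation, 1 + r = (1 + i)/(1 + π).
1 + r = 1.05840 / 1.02130 = 1.036326
r = 1.036326 − 1 = 3.6326%, i.e. 363 basis points.

363 basis points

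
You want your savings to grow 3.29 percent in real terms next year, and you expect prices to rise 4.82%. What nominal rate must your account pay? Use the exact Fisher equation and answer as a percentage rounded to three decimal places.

(1 + i) = (1 + r)(1 + π) = 1.03290 × 1.04820 = 1.08268578
i = 1.08268578 − 1, so the required nominal rate is 8.269%.

8.269%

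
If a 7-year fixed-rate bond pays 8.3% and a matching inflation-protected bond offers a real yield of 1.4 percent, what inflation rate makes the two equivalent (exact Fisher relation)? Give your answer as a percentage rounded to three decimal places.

(1 + π) = (1 + i)/(1 + r) = 1.08300 / 1.01400 = 1.068047
Break-even inflation = 1.068047 − 1 → 6.805%.

6.805%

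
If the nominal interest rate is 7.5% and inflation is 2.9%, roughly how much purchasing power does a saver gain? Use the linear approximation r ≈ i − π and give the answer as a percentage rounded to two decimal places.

r ≈ i − π = 7.5% − 2.9% = 4.60%.

4.60%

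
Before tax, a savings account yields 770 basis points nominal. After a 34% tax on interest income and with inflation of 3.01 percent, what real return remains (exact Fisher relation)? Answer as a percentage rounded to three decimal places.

2.011%

After-tax nominal return = 7.7% × (1 − 0.34) = 5.0820%.
1 + r = 1.05082 / 1.03010 = 1.0201146
After-tax real rate = 1.0201146 − 1 → 2.011%.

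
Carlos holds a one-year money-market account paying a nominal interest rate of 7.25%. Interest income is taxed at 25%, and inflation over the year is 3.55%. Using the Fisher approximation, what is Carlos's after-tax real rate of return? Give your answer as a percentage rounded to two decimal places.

1.89%

After-tax nominal return = 7.25% × (1 − 0.25) = 5.4375%.
r ≈ 5.4375% − 3.55% → 1.89%.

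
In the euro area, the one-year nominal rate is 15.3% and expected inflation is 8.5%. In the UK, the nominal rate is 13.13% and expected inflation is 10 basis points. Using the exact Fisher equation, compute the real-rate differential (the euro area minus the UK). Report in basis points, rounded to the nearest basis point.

The euro area: (1 + 0.1530)/(1 + 0.0850) − 1 = 6.2673%
The UK: (1 + 0.1313)/(1 + 0.0010) − 1 = 13.0170%
Differential = 6.2673% − 13.0170% = -6.7497% → -675 basis points.

-675 basis points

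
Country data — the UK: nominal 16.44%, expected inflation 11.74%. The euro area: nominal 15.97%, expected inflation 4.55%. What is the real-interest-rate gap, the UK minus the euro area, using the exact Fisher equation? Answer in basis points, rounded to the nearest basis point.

The UK: (1 + 0.1644)/(1 + 0.1174) − 1 = 4.2062%
The euro area: (1 + 0.1597)/(1 + 0.0455) − 1 = 10.9230%
Differential = 4.2062% − 10.9230% = -6.7168% → -672 basis points.

-672 basis points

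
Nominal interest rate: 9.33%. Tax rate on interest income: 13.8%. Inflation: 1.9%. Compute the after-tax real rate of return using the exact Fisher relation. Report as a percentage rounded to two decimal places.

After-tax nominal return = 9.33% × (1 − 0.138) = 8.04246%.
1 + r = 1.0804246 / 1.01900 = 1.060279
After-tax real rate = 1.060279 − 1 → 6.03%.

6.03%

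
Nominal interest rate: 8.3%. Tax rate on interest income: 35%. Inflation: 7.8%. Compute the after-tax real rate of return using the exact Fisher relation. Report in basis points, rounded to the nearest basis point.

After-tax nominal return = 8.3% × (1 − 0.35) = 5.3950%.
1 + r = 1.05395 / 1.07800 = 0.977690
After-tax real rate = 0.977690 − 1 → -223 basis points.

-223 basis points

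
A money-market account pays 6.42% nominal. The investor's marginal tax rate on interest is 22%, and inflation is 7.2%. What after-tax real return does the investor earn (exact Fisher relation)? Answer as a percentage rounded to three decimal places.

-2.045%

After-tax nominal return = 6.42% × (1 − 0.22) = 5.0076%.
1 + r = 1.050076 / 1.07200 = 0.979549
After-tax real rate = 0.979549 − 1 → -2.045%.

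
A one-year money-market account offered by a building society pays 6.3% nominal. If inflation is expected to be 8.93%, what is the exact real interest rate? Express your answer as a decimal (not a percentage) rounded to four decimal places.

-0.0241

By the Fisher relation, 1 + r = (1 + i)/(1 + π).
1 + r = 1.06300 / 1.08930 = 0.975856
r = 0.975856 − 1 = -2.4144%, i.e. -0.0241.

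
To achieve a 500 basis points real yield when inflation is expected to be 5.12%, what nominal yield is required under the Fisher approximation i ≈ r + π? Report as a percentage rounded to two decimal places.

i ≈ r + π = 5% + 5.12% = 10.12%.

10.12%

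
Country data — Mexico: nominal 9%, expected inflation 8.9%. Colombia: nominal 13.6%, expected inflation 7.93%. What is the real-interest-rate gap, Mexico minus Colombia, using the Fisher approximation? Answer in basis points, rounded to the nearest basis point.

Mexico: 9% − 8.9% = 0.100%
Colombia: 13.6% − 7.93% = 5.670%
Differential = -5.570% → -557 basis points.

-557 basis points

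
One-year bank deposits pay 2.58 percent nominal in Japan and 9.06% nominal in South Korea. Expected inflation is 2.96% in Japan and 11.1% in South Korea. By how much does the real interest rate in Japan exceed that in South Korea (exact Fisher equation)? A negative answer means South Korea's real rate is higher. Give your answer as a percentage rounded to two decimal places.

1.47%

Japan: (1 + 0.0258)/(1 + 0.0296) − 1 = -0.3691%
South Korea: (1 + 0.0906)/(1 + 0.1110) − 1 = -1.8362%
Differential = -0.3691% − (-1.8362%) = 1.4671% → 1.47%.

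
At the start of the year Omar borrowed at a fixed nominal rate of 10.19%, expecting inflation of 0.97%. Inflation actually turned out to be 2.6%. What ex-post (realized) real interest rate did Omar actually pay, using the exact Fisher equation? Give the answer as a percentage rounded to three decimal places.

Ex-post: (1 + 0.1019)/(1 + 0.0260) − 1 = 7.3977%
So the realized real rate is 7.398%.

7.398%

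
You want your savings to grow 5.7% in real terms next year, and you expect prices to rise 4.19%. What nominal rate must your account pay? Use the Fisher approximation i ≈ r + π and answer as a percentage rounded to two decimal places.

9.89%

i ≈ r + π = 5.7% + 4.19% = 9.89%.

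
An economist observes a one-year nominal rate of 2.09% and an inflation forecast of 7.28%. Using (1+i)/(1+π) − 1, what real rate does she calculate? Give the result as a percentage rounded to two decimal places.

1 + r = 1.02090 / 1.07280 = 0.951622
r = 0.951622 − 1 = -4.8378%, i.e. -4.84%.

-4.84%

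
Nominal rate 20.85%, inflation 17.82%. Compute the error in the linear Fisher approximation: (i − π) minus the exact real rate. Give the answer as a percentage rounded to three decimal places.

Approximate: r ≈ 20.850% − 17.820% = 3.0300%
Exact: (1 + 0.2085)/(1 + 0.1782) − 1 = 2.5717%
Error = 3.0300% − 2.5717% = 0.4583% → 0.458%.

0.458%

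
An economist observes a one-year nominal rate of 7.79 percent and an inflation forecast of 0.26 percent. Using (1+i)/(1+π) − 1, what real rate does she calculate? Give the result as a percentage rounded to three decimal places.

7.510%

1 + r = 1.07790 / 1.00260 = 1.0751047
r = 1.0751047 − 1 = 7.51047%, i.e. 7.510%.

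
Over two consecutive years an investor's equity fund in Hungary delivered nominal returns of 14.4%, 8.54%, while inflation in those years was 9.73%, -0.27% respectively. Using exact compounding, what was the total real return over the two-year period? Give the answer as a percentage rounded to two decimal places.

13.47%

Nominal growth factor = 1.1440 × 1.0854 = 1.241698
Price-level growth factor = 1.0973 × 0.9973 = 1.094337
Real growth factor = 1.241698 / 1.094337 = 1.134657
Total real return = 1.134657 − 1 → 13.47%.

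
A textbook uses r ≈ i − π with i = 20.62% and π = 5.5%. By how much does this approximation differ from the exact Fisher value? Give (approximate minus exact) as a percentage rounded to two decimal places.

0.79%

Approximate: r ≈ 20.620% − 5.500% = 15.1200%
Exact: (1 + 0.2062)/(1 + 0.0550) − 1 = 14.3318%
Error = 15.1200% − 14.3318% = 0.7882% → 0.79%.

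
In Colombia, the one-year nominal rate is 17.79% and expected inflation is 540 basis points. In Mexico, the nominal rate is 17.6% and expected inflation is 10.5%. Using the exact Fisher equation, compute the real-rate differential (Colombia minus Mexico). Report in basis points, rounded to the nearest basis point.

533 basis points

Colombia: (1 + 0.1779)/(1 + 0.0540) − 1 = 11.7552%
Mexico: (1 + 0.1760)/(1 + 0.1050) − 1 = 6.4253%
Differential = 11.7552% − 6.4253% = 5.3299% → 533 basis points.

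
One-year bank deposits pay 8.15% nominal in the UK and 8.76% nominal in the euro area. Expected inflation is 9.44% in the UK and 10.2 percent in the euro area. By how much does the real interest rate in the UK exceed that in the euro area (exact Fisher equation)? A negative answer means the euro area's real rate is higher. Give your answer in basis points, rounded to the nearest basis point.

The UK: (1 + 0.0815)/(1 + 0.0944) − 1 = -1.1787%
The euro area: (1 + 0.0876)/(1 + 0.1020) − 1 = -1.3067%
Differential = -1.1787% − (-1.3067%) = 0.1280% → 13 basis points.

13 basis points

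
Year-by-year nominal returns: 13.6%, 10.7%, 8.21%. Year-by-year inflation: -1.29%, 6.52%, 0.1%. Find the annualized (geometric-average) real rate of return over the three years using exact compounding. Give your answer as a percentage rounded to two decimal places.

Compound the nominal returns: 1.1360 × 1.1070 × 1.0821 = 1.36079702.
Compound inflation: 0.9871 × 1.0652 × 1.0010 = 1.05251038.
Deflate: 1.36079702 / 1.05251038 = 1.29290603.
Annualized real rate = 1.29290603^(1/3) − 1 = 8.9404% → 8.94%.

8.94%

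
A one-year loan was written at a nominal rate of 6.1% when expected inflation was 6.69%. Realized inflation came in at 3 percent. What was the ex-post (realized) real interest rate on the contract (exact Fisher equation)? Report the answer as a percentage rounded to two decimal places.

Ex-post: (1 + 0.0610)/(1 + 0.0300) − 1 = 3.0097%
So the realized real rate is 3.01%.

3.01%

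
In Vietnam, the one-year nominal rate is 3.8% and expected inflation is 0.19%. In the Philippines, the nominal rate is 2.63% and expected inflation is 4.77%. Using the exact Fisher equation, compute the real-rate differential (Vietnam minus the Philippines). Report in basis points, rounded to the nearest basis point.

565 basis points

Vietnam: (1 + 0.0380)/(1 + 0.0019) − 1 = 3.6032%
The Philippines: (1 + 0.0263)/(1 + 0.0477) − 1 = -2.0426%
Differential = 3.6032% − (-2.0426%) = 5.6457% → 565 basis points.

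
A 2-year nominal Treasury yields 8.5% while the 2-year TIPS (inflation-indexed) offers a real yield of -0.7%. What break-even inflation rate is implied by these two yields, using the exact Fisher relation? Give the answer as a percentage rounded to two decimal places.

(1 + π) = (1 + i)/(1 + r) = 1.08500 / 0.99300 = 1.092649
Break-even inflation = 1.092649 − 1 → 9.26%.

9.26%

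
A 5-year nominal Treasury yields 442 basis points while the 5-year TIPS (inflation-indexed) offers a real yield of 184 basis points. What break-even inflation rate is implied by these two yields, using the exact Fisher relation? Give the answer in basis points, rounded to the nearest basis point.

(1 + π) = (1 + i)/(1 + r) = 1.04420 / 1.01840 = 1.025334
Break-even inflation = 1.025334 − 1 → 253 basis points.

253 basis points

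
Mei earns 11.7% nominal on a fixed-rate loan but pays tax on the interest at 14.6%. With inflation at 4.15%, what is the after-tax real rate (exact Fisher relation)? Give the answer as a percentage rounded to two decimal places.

5.61%

After-tax nominal return = 11.7% × (1 − 0.146) = 9.9918%.
1 + r = 1.099918 / 1.04150 = 1.056090
After-tax real rate = 1.056090 − 1 → 5.61%.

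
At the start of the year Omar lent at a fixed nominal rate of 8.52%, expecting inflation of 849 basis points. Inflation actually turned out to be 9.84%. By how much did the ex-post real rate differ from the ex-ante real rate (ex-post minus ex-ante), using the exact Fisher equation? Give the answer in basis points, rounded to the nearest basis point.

-123 basis points

Ex-ante: (1 + 0.0852)/(1 + 0.0849) − 1 = 0.0277%
Ex-post: (1 + 0.0852)/(1 + 0.0984) − 1 = -1.2017%
Difference (ex-post − ex-ante) = -1.2294% → -123 basis points.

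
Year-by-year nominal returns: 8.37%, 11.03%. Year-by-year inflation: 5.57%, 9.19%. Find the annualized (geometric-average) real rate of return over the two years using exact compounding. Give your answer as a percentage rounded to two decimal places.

Nominal growth factor = 1.0837 × 1.1103 = 1.20323211
Price-level growth factor = 1.0557 × 1.0919 = 1.15271883
Real growth factor = 1.20323211 / 1.15271883 = 1.04382099
Annualized real rate = 1.04382099^(1/2) − 1 = 2.1676% → 2.17%.

2.17%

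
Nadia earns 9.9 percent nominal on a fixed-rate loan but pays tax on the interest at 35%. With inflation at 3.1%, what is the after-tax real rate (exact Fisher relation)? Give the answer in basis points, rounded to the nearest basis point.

323 basis points

After-tax nominal return = 9.9% × (1 − 0.35) = 6.4350%.
1 + r = 1.06435 / 1.03100 = 1.032347
After-tax real rate = 1.032347 − 1 → 323 basis points.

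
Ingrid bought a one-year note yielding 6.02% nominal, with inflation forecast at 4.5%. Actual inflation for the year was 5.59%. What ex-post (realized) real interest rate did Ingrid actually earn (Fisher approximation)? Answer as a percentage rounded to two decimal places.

0.43%

Ex-post: 6.02% − 5.59% = 0.430%
So the realized real rate is 0.43%.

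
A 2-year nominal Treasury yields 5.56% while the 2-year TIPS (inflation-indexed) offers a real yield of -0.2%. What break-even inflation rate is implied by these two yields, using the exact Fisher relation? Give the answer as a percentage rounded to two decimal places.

5.77%

(1 + π) = (1 + i)/(1 + r) = 1.05560 / 0.99800 = 1.057715
Break-even inflation = 1.057715 − 1 → 5.77%.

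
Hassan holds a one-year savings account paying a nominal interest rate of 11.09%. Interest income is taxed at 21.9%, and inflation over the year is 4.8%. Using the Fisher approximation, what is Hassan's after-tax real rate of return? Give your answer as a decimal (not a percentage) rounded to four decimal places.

After-tax nominal return = 11.09% × (1 − 0.219) = 8.66129%.
r ≈ 8.66129% − 4.8% → 0.0386.

0.0386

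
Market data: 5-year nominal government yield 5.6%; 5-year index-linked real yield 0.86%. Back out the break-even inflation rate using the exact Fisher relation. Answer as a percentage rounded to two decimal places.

4.70%

(1 + π) = (1 + i)/(1 + r) = 1.05600 / 1.00860 = 1.046996
Break-even inflation = 1.046996 − 1 → 4.70%.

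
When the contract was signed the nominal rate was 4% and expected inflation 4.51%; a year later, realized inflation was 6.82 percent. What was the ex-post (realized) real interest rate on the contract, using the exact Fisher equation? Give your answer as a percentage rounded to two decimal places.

Ex-post: (1 + 0.0400)/(1 + 0.0682) − 1 = -2.6400%
So the realized real rate is -2.64%.

-2.64%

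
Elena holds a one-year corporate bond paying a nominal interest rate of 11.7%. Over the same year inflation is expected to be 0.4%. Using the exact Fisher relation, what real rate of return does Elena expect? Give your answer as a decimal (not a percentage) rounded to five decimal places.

0.11255

1 + r = 1.11700 / 1.00400 = 1.112550
r = 1.112550 − 1 = 11.2550%, i.e. 0.11255.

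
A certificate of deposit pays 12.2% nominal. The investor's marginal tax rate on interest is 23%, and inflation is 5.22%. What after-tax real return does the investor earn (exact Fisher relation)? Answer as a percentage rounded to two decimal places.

After-tax nominal return = 12.2% × (1 − 0.23) = 9.3940%.
1 + r = 1.09394 / 1.05220 = 1.039669
After-tax real rate = 1.039669 − 1 → 3.97%.

3.97%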